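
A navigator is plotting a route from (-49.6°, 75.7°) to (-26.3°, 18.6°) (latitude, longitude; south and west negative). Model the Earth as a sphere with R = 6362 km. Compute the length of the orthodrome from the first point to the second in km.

Haversine: a = sin²(Δφ/2)+cos φ₁ cos φ₂ sin²(Δλ/2) = 0.17349;  σ = 2·atan2(√a,√(1−a))
σ = 49.231° → d = Rσ = 6362·0.85924 = 5466 km

5466 km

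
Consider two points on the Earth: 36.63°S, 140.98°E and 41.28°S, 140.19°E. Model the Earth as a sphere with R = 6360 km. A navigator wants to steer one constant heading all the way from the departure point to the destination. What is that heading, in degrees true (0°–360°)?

Δψ = ln[tan(π/4+φ₂/2)/tan(π/4+φ₁/2)] = -0.1044
Δλ = -0.0138 rad (taken the short way round)
course = atan2(Δλ, Δψ) = 187.52°

187.5°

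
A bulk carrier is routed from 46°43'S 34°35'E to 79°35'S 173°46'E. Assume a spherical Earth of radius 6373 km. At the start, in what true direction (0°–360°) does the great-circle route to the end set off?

θ = atan2( sin Δλ·cos φ₂ ,  cos φ₁ sin φ₂ − sin φ₁ cos φ₂ cos Δλ )
  = atan2(+0.1182, -0.7739) = 171.32°

171.3°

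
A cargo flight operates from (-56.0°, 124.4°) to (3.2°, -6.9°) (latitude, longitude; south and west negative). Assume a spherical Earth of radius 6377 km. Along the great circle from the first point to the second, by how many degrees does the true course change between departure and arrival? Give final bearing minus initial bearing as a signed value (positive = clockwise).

Initial bearing θ₁ = atan2(sin Δλ cos φ₂, cos φ₁ sin φ₂ − sin φ₁ cos φ₂ cos Δλ) = 235.52°
Final bearing θ₂ = (initial bearing from the destination back to the start) + 180° = 332.50°
Δθ = θ₂ − θ₁ = +97.0°

+97.0°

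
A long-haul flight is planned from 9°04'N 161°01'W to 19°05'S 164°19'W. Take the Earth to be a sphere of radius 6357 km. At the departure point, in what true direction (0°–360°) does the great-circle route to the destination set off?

N = sin Δλ·cos φ₂ = -0.0544;  D = cos φ₁ sin φ₂ − sin φ₁ cos φ₂ cos Δλ = -0.4715
initial course = atan2(N, D) = 186.58°

186.6°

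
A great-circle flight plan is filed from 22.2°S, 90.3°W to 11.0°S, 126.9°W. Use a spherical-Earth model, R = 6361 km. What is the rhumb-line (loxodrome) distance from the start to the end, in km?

Δψ = ln[tan(π/4+φ₂/2)/tan(π/4+φ₁/2)] = +0.2044;  Δφ = +0.1955 rad,  Δλ = -0.6388 rad
q = Δφ/Δψ = 0.9565
d = R·√(Δφ² + q²Δλ²) = 6361·0.64152 = 4081 km

4081 km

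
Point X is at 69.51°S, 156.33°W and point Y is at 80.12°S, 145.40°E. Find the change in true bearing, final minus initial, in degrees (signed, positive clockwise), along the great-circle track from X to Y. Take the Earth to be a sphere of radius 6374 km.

+56.8°

Initial bearing θ₁ = atan2(sin Δλ cos φ₂, cos φ₁ sin φ₂ − sin φ₁ cos φ₂ cos Δλ) = 209.28°
Final bearing θ₂ = (initial bearing from the destination back to the start) + 180° = 266.04°
Δθ = θ₂ − θ₁ = +56.8°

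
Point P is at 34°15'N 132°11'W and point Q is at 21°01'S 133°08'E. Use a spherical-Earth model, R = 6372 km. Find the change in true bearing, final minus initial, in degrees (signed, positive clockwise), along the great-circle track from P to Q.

-16.1°

Initial bearing θ₁ = atan2(sin Δλ cos φ₂, cos φ₁ sin φ₂ − sin φ₁ cos φ₂ cos Δλ) = 254.76°
Final bearing θ₂ = (initial bearing from the destination back to the start) + 180° = 238.69°
Δθ = θ₂ − θ₁ = -16.1°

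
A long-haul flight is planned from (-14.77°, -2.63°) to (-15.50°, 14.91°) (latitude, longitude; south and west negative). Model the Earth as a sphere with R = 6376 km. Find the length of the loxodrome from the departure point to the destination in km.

Δψ = ln[tan(π/4+φ₂/2)/tan(π/4+φ₁/2)] = -0.0132;  Δφ = -0.0127 rad,  Δλ = +0.3061 rad
q = Δφ/Δψ = 0.9653
d = R·√(Δφ² + q²Δλ²) = 6376·0.29578 = 1886 km

1886 km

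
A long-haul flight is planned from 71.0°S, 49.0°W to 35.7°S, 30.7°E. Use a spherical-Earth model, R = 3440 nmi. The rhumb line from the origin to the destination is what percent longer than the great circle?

5.8%

Great circle: σ = 0.9285 rad → d_gc = Rσ = 3194.1 nmi
Rhumb: Δφ = +0.6161, Δλ = +1.3910, Δψ = +1.1199, q = Δφ/Δψ = 0.5501 → d_rh = R√(Δφ²+q²Δλ²) = 3379.6 nmi
Excess = (3379.6 − 3194.1) / 3194.1 = 185.5 / 3194.1 = 5.81% ≈ 5.8%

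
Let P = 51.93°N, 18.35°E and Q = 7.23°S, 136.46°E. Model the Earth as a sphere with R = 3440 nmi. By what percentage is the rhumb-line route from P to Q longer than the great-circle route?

4.9%

Great circle: σ = 1.9685 rad → d_gc = Rσ = 6771.6 nmi
Rhumb: Δφ = -1.0325, Δλ = +2.0614, Δψ = -1.1907, q = Δφ/Δψ = 0.8672 → d_rh = R√(Δφ²+q²Δλ²) = 7101.4 nmi
Excess = (7101.4 − 6771.6) / 6771.6 = 329.8 / 6771.6 = 4.87% ≈ 4.9%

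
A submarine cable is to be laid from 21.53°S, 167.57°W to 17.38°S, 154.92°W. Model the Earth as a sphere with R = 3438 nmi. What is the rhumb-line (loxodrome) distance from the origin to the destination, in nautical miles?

758 nmi

Δψ = ln[tan(π/4+φ₂/2)/tan(π/4+φ₁/2)] = +0.0768;  Δφ = +0.0724 rad,  Δλ = +0.2208 rad
q = Δφ/Δψ = 0.9426
d = R·√(Δφ² + q²Δλ²) = 3438·0.22036 = 758 nmi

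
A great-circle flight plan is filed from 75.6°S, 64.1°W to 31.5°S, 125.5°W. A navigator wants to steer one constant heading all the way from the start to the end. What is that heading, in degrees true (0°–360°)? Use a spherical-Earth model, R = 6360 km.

324.3°

Δψ = ln[tan(π/4+φ₂/2)/tan(π/4+φ₁/2)] = +1.4891
Δλ = -1.0716 rad (taken the short way round)
course = atan2(Δλ, Δψ) = 324.26°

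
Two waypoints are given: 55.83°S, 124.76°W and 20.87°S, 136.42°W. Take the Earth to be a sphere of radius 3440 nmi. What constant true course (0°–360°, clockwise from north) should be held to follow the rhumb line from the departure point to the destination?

345.8°

Δψ = ln[tan(π/4+φ₂/2)/tan(π/4+φ₁/2)] = +0.8072
Δλ = -0.2035 rad (taken the short way round)
course = atan2(Δλ, Δψ) = 345.85°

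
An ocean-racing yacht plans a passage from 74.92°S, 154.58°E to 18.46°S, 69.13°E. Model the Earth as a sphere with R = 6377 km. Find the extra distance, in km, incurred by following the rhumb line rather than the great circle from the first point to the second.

468 km

Great circle: cos σ = sin φ₁ sin φ₂ + cos φ₁ cos φ₂ cos Δλ,  σ = 1.2395 rad → d_gc = 7904.0 km
Rhumb line: Δψ = +1.6943, q = Δφ/Δψ = 0.5816, d_rh = R√(Δφ²+q²Δλ²) = 8371.7 km
Excess = 8371.7 − 7904.0 = 467.7 ≈ 468 km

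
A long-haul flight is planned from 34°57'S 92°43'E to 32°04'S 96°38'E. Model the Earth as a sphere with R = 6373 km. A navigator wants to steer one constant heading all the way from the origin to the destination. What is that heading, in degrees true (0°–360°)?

Δψ = ln[tan(π/4+φ₂/2)/tan(π/4+φ₁/2)] = +0.0604
Δλ = +0.0684 rad (taken the short way round)
course = atan2(Δλ, Δψ) = 48.55°

48.6°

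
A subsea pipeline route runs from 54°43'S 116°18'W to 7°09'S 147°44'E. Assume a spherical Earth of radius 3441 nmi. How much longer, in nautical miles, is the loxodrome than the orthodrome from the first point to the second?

Great circle: cos σ = sin φ₁ sin φ₂ + cos φ₁ cos φ₂ cos Δλ,  σ = 1.5288 rad → d_gc = 5260.5 nmi
Rhumb line: Δψ = +1.0205, q = Δφ/Δψ = 0.8135, d_rh = R√(Δφ²+q²Δλ²) = 5490.3 nmi
Excess = 5490.3 − 5260.5 = 229.8 ≈ 230 nmi

230 nmi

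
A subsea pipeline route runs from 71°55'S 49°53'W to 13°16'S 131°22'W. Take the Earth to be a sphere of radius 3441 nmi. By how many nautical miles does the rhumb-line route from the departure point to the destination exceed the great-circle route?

Great circle: cos σ = sin φ₁ sin φ₂ + cos φ₁ cos φ₂ cos Δλ,  σ = 1.3048 rad → d_gc = 4489.7 nmi
Rhumb line: Δψ = +1.6044, q = Δφ/Δψ = 0.6380, d_rh = R√(Δφ²+q²Δλ²) = 4706.9 nmi
Excess = 4706.9 − 4489.7 = 217.2 ≈ 217 nmi

217 nmi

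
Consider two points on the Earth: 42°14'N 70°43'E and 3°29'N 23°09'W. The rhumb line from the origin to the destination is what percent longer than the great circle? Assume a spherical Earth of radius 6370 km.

2.4%

Great circle: σ = 1.5798 rad → d_gc = Rσ = 10063.3 km
Rhumb: Δφ = -0.6763, Δλ = -1.6383, Δψ = -0.7538, q = Δφ/Δψ = 0.8972 → d_rh = R√(Δφ²+q²Δλ²) = 10306.4 km
Excess = (10306.4 − 10063.3) / 10063.3 = 243.1 / 10063.3 = 2.42% ≈ 2.4%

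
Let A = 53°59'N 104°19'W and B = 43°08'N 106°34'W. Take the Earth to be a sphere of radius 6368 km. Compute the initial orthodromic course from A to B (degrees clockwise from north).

N = sin Δλ·cos φ₂ = -0.0287;  D = cos φ₁ sin φ₂ − sin φ₁ cos φ₂ cos Δλ = -0.1878
initial course = atan2(N, D) = 188.67°

188.7°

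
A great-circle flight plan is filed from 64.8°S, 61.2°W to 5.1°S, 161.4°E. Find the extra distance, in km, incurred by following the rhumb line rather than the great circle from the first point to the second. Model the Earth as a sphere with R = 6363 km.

Great circle: cos σ = sin φ₁ sin φ₂ + cos φ₁ cos φ₂ cos Δλ,  σ = 1.8047 rad → d_gc = 11483.1 km
Rhumb line: Δψ = +1.4091, q = Δφ/Δψ = 0.7395, d_rh = R√(Δφ²+q²Δλ²) = 13087.0 km
Excess = 13087.0 − 11483.1 = 1603.9 ≈ 1604 km

1604 km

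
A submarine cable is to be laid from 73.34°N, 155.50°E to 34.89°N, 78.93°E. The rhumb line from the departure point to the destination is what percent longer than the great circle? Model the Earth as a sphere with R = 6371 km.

Great circle: σ = 0.9240 rad → d_gc = Rσ = 5887.0 km
Rhumb: Δφ = -0.6711, Δλ = -1.3364, Δψ = -1.2708, q = Δφ/Δψ = 0.5281 → d_rh = R√(Δφ²+q²Δλ²) = 6204.4 km
Excess = (6204.4 − 5887.0) / 5887.0 = 317.4 / 5887.0 = 5.39% ≈ 5.4%

5.4%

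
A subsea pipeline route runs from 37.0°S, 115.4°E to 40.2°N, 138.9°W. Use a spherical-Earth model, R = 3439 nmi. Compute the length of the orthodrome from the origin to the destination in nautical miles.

7419 nmi

cos σ = sin φ₁ sin φ₂ + cos φ₁ cos φ₂ cos Δλ
      = sin(-37.00°)sin(40.20°) + cos(-37.00°)cos(40.20°)cos(105.70°) = -0.5535
σ = 123.608° → d = Rσ = 3439·2.15737 = 7419 nmi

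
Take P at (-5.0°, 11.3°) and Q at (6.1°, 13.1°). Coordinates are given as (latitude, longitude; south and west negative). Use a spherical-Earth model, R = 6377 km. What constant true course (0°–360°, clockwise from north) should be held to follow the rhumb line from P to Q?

Meridional parts: M(φ₁)=-0.0874, M(φ₂)=+0.1067 → ΔM = +0.1940;  Δλ = +0.0314 rad
tan C = Δλ / ΔM = +0.1619 → C = 9.20°

9.2°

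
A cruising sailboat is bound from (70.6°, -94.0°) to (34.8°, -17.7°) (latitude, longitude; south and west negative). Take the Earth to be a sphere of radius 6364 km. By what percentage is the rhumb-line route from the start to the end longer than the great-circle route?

Great circle: σ = 0.9237 rad → d_gc = Rσ = 5878.1 km
Rhumb: Δφ = -0.6248, Δλ = +1.3317, Δψ = -1.1179, q = Δφ/Δψ = 0.5589 → d_rh = R√(Δφ²+q²Δλ²) = 6184.6 km
Excess = (6184.6 − 5878.1) / 5878.1 = 306.5 / 5878.1 = 5.21% ≈ 5.2%

5.2%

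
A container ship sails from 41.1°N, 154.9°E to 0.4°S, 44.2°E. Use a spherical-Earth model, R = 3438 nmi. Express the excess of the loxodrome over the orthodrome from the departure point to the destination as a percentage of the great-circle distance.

Great circle: σ = 1.8452 rad → d_gc = Rσ = 6343.7 nmi
Rhumb: Δφ = -0.7243, Δλ = -1.9321, Δψ = -0.7952, q = Δφ/Δψ = 0.9109 → d_rh = R√(Δφ²+q²Δλ²) = 6543.0 nmi
Excess = (6543.0 − 6343.7) / 6343.7 = 199.3 / 6343.7 = 3.14% ≈ 3.1%

3.1%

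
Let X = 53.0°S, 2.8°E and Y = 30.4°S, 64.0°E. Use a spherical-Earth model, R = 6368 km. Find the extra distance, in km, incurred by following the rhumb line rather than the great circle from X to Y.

127 km

Great circle: cos σ = sin φ₁ sin φ₂ + cos φ₁ cos φ₂ cos Δλ,  σ = 0.8577 rad → d_gc = 5461.6 km
Rhumb line: Δψ = +0.5374, q = Δφ/Δψ = 0.7339, d_rh = R√(Δφ²+q²Δλ²) = 5588.4 km
Excess = 5588.4 − 5461.6 = 126.8 ≈ 127 km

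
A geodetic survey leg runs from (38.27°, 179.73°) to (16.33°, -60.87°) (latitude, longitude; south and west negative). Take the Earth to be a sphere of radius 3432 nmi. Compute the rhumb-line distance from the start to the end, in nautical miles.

6431 nmi

Δψ = ln[tan(π/4+φ₂/2)/tan(π/4+φ₁/2)] = -0.4350;  Δφ = -0.3829 rad,  Δλ = +2.0839 rad
q = Δφ/Δψ = 0.8802
d = R·√(Δφ² + q²Δλ²) = 3432·1.87388 = 6431 nmi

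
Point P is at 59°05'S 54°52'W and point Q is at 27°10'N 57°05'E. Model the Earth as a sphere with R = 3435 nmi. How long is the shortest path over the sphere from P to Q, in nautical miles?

Haversine: a = sin²(Δφ/2)+cos φ₁ cos φ₂ sin²(Δλ/2) = 0.78129;  σ = 2·atan2(√a,√(1−a))
σ = 124.234° → d = Rσ = 3435·2.16829 = 7448 nmi

7448 nmi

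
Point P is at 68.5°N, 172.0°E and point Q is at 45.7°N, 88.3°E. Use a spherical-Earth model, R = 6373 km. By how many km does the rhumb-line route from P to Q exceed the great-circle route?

357 km

Great circle: cos σ = sin φ₁ sin φ₂ + cos φ₁ cos φ₂ cos Δλ,  σ = 0.8038 rad → d_gc = 5122.6 km
Rhumb line: Δψ = -0.7627, q = Δφ/Δψ = 0.5217, d_rh = R√(Δφ²+q²Δλ²) = 5479.4 km
Excess = 5479.4 − 5122.6 = 356.8 ≈ 357 km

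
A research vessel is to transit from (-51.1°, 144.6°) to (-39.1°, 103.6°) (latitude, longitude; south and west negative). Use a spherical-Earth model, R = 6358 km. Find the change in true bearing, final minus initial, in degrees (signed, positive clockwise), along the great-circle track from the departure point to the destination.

Initial bearing θ₁ = atan2(sin Δλ cos φ₂, cos φ₁ sin φ₂ − sin φ₁ cos φ₂ cos Δλ) = 276.70°
Final bearing θ₂ = (initial bearing from the destination back to the start) + 180° = 306.52°
Δθ = θ₂ − θ₁ = +29.8°

+29.8°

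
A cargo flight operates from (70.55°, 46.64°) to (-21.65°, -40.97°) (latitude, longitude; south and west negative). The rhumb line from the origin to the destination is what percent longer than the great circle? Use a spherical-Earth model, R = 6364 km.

3.2%

Great circle: σ = 1.9124 rad → d_gc = Rσ = 12170.4 km
Rhumb: Δφ = -1.6092, Δλ = -1.5291, Δψ = -2.1510, q = Δφ/Δψ = 0.7481 → d_rh = R√(Δφ²+q²Δλ²) = 12564.7 km
Excess = (12564.7 − 12170.4) / 12170.4 = 394.3 / 12170.4 = 3.24% ≈ 3.2%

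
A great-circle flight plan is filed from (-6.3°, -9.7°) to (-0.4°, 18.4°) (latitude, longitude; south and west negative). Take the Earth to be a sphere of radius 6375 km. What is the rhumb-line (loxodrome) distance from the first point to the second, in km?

Rhumb course C = atan2(Δλ, Δψ) with Δψ = ln[tan(π/4+φ₂/2)/tan(π/4+φ₁/2)] = +0.1032, Δλ = +0.4904 → C = 78.12°
d = R·|Δφ| / |cos C| = 6375·0.10297 / 0.20591 = 3188 km

3188 km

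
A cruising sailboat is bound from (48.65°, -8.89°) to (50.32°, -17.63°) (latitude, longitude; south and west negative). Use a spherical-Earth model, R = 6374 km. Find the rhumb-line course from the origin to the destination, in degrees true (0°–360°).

Meridional parts: M(φ₁)=+0.9745, M(φ₂)=+1.0194 → ΔM = +0.0449;  Δλ = -0.1525 rad
tan C = Δλ / ΔM = -3.3995 → C = 286.39°

286.4°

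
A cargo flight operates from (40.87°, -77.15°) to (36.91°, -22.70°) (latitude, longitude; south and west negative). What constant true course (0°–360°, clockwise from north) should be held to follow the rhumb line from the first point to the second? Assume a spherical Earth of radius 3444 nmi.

Meridional parts: M(φ₁)=+0.7829, M(φ₂)=+0.6940 → ΔM = -0.0888;  Δλ = +0.9503 rad
tan C = Δλ / ΔM = -10.6974 → C = 95.34°

95.3°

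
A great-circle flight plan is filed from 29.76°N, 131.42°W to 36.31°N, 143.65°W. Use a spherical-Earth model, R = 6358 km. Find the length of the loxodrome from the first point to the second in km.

Rhumb course C = atan2(Δλ, Δψ) with Δψ = ln[tan(π/4+φ₂/2)/tan(π/4+φ₁/2)] = +0.1365, Δλ = -0.2135 → C = 302.60°
d = R·|Δφ| / |cos C| = 6358·0.11432 / 0.53875 = 1349 km

1349 km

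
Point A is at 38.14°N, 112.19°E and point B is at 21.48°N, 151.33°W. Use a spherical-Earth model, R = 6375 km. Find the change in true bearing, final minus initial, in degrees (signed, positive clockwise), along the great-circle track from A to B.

Initial bearing θ₁ = atan2(sin Δλ cos φ₂, cos φ₁ sin φ₂ − sin φ₁ cos φ₂ cos Δλ) = 69.11°
Final bearing θ₂ = (initial bearing from the destination back to the start) + 180° = 127.85°
Δθ = θ₂ − θ₁ = +58.7°

+58.7°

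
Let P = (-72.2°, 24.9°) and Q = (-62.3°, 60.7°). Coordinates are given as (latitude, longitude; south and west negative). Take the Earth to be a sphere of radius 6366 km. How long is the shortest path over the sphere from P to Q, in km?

Haversine: a = sin²(Δφ/2)+cos φ₁ cos φ₂ sin²(Δλ/2) = 0.02087;  σ = 2·atan2(√a,√(1−a))
σ = 16.612° → d = Rσ = 6366·0.28994 = 1846 km

1846 km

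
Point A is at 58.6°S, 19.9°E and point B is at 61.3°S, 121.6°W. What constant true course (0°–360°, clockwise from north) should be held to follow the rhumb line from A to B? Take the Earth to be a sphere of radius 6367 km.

Meridional parts: M(φ₁)=-1.2691, M(φ₂)=-1.3633 → ΔM = -0.0942;  Δλ = -2.4696 rad
tan C = Δλ / ΔM = +26.2264 → C = 267.82°

267.8°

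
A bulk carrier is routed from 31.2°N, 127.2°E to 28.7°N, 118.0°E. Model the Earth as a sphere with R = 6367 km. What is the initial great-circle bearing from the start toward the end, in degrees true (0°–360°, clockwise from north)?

θ = atan2( sin Δλ·cos φ₂ ,  cos φ₁ sin φ₂ − sin φ₁ cos φ₂ cos Δλ )
  = atan2(-0.1402, -0.0378) = 254.92°

254.9°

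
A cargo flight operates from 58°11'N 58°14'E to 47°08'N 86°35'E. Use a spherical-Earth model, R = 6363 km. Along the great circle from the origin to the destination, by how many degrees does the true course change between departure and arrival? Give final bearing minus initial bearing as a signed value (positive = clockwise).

At departure: θ₁ = atan2(sin Δλ cos φ₂, cos φ₁ sin φ₂ − sin φ₁ cos φ₂ cos Δλ) = 110.74°
At arrival: θ₂ = atan2(sin Δλ cos φ₁, −cos φ₂ sin φ₁ + sin φ₂ cos φ₁ cos Δλ) = 133.55°
Δθ = θ₂ − θ₁ = +22.8°

+22.8°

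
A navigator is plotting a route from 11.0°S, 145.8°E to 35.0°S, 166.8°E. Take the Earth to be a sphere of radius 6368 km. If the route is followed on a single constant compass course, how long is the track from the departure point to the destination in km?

Δψ = ln[tan(π/4+φ₂/2)/tan(π/4+φ₁/2)] = -0.4597;  Δφ = -0.4189 rad,  Δλ = +0.3665 rad
q = Δφ/Δψ = 0.9113
d = R·√(Δφ² + q²Δλ²) = 6368·0.53574 = 3412 km

3412 km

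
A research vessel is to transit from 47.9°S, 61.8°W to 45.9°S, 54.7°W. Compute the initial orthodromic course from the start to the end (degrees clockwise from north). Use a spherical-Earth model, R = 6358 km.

70.2°

θ = atan2( sin Δλ·cos φ₂ ,  cos φ₁ sin φ₂ − sin φ₁ cos φ₂ cos Δλ )
  = atan2(+0.0860, +0.0309) = 70.22°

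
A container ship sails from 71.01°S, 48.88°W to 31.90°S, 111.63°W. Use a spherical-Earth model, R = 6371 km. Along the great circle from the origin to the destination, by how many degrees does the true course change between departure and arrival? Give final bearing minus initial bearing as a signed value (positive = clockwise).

At departure: θ₁ = atan2(sin Δλ cos φ₂, cos φ₁ sin φ₂ − sin φ₁ cos φ₂ cos Δλ) = 284.53°
At arrival: θ₂ = atan2(sin Δλ cos φ₁, −cos φ₂ sin φ₁ + sin φ₂ cos φ₁ cos Δλ) = 338.22°
Δθ = θ₂ − θ₁ = +53.7°

+53.7°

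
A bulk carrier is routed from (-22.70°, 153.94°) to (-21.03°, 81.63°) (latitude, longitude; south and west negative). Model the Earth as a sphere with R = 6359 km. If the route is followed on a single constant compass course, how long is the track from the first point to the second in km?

Δψ = ln[tan(π/4+φ₂/2)/tan(π/4+φ₁/2)] = +0.0314;  Δφ = +0.0291 rad,  Δλ = -1.2620 rad
q = Δφ/Δψ = 0.9280
d = R·√(Δφ² + q²Δλ²) = 6359·1.17157 = 7450 km

7450 km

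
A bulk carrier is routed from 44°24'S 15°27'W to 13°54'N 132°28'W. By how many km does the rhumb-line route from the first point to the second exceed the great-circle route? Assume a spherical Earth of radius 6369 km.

Great circle: cos σ = sin φ₁ sin φ₂ + cos φ₁ cos φ₂ cos Δλ,  σ = 2.0750 rad → d_gc = 13215.8 km
Rhumb line: Δψ = +1.1117, q = Δφ/Δψ = 0.9153, d_rh = R√(Δφ²+q²Δλ²) = 13555.6 km
Excess = 13555.6 − 13215.8 = 339.8 ≈ 340 km

340 km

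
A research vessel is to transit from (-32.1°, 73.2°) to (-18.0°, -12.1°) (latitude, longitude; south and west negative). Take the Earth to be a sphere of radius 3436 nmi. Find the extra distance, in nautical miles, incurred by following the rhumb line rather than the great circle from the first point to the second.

95 nmi

Great circle: cos σ = sin φ₁ sin φ₂ + cos φ₁ cos φ₂ cos Δλ,  σ = 1.3385 rad → d_gc = 4599.0 nmi
Rhumb line: Δψ = +0.2726, q = Δφ/Δψ = 0.9026, d_rh = R√(Δφ²+q²Δλ²) = 4694.2 nmi
Excess = 4694.2 − 4599.0 = 95.2 ≈ 95 nmi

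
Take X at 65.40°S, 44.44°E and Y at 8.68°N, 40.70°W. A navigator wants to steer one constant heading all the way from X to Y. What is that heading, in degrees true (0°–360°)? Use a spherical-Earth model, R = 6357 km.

318.4°

Δψ = ln[tan(π/4+φ₂/2)/tan(π/4+φ₁/2)] = +1.6752
Δλ = -1.4860 rad (taken the short way round)
course = atan2(Δλ, Δψ) = 318.43°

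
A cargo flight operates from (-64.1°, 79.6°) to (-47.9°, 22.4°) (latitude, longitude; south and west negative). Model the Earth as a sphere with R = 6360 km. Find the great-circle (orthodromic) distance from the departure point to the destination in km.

cos σ = sin φ₁ sin φ₂ + cos φ₁ cos φ₂ cos Δλ
      = sin(-64.10°)sin(-47.90°) + cos(-64.10°)cos(-47.90°)cos(-57.20°) = 0.8261
σ = 34.301° → d = Rσ = 6360·0.59867 = 3808 km

3808 km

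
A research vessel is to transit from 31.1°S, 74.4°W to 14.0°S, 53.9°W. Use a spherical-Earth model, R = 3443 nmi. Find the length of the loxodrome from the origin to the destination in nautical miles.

1529 nmi

Rhumb course C = atan2(Δλ, Δψ) with Δψ = ln[tan(π/4+φ₂/2)/tan(π/4+φ₁/2)] = +0.3248, Δλ = +0.3578 → C = 47.77°
d = R·|Δφ| / |cos C| = 3443·0.29845 / 0.67213 = 1529 nmi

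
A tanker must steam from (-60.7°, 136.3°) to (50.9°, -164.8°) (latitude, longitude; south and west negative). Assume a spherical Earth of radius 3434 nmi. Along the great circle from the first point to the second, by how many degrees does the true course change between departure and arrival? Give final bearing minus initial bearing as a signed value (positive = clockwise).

-9.8°

At departure: θ₁ = atan2(sin Δλ cos φ₂, cos φ₁ sin φ₂ − sin φ₁ cos φ₂ cos Δλ) = 39.13°
At arrival: θ₂ = atan2(sin Δλ cos φ₁, −cos φ₂ sin φ₁ + sin φ₂ cos φ₁ cos Δλ) = 29.32°
Δθ = θ₂ − θ₁ = -9.8°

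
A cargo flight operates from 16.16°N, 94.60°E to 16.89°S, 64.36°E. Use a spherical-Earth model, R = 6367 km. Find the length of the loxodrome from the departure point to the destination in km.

4946 km

Δψ = ln[tan(π/4+φ₂/2)/tan(π/4+φ₁/2)] = -0.5850;  Δφ = -0.5768 rad,  Δλ = -0.5278 rad
q = Δφ/Δψ = 0.9860
d = R·√(Δφ² + q²Δλ²) = 6367·0.77689 = 4946 km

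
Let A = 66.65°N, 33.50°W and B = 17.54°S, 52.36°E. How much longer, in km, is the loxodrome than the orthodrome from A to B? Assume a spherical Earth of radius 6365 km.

339 km

Great circle: cos σ = sin φ₁ sin φ₂ + cos φ₁ cos φ₂ cos Δλ,  σ = 1.8229 rad → d_gc = 11602.5 km
Rhumb line: Δψ = -1.8878, q = Δφ/Δψ = 0.7784, d_rh = R√(Δφ²+q²Δλ²) = 11941.1 km
Excess = 11941.1 − 11602.5 = 338.6 ≈ 339 km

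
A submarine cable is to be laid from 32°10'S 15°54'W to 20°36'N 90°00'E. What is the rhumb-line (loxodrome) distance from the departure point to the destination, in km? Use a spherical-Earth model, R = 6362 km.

12701 km

Rhumb course C = atan2(Δλ, Δψ) with Δψ = ln[tan(π/4+φ₂/2)/tan(π/4+φ₁/2)] = +0.9610, Δλ = +1.8483 → C = 62.53°
d = R·|Δφ| / |cos C| = 6362·0.92095 / 0.46131 = 12701 km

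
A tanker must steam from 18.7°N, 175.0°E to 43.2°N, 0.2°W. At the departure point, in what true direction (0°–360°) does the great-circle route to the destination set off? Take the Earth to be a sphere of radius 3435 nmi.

356.0°

N = sin Δλ·cos φ₂ = -0.0610;  D = cos φ₁ sin φ₂ − sin φ₁ cos φ₂ cos Δλ = +0.8813
initial course = atan2(N, D) = 356.04°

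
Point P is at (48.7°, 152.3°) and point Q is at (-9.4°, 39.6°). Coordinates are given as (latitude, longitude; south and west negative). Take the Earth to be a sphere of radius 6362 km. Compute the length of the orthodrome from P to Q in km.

12432 km

cos σ = sin φ₁ sin φ₂ + cos φ₁ cos φ₂ cos Δλ
      = sin(48.70°)sin(-9.40°) + cos(48.70°)cos(-9.40°)cos(-112.70°) = -0.3740
σ = 111.961° → d = Rσ = 6362·1.95409 = 12432 km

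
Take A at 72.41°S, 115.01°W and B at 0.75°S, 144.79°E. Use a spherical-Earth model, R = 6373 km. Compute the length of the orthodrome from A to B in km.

10272 km

Haversine: a = sin²(Δφ/2)+cos φ₁ cos φ₂ sin²(Δλ/2) = 0.52052;  σ = 2·atan2(√a,√(1−a))
σ = 92.352° → d = Rσ = 6373·1.61184 = 10272 km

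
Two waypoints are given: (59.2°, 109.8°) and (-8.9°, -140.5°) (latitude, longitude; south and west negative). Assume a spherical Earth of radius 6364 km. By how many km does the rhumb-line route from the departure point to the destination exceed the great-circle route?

596 km

Great circle: cos σ = sin φ₁ sin φ₂ + cos φ₁ cos φ₂ cos Δλ,  σ = 1.8791 rad → d_gc = 11958.4 km
Rhumb line: Δψ = -1.4453, q = Δφ/Δψ = 0.8224, d_rh = R√(Δφ²+q²Δλ²) = 12554.6 km
Excess = 12554.6 − 11958.4 = 596.2 ≈ 596 km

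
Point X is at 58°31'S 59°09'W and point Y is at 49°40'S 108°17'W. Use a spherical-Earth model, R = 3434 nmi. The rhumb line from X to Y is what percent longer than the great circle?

Great circle: σ = 0.5131 rad → d_gc = Rσ = 1761.9 nmi
Rhumb: Δφ = +0.1545, Δλ = -0.8575, Δψ = +0.2646, q = Δφ/Δψ = 0.5837 → d_rh = R√(Δφ²+q²Δλ²) = 1798.8 nmi
Excess = (1798.8 − 1761.9) / 1761.9 = 36.9 / 1761.9 = 2.09% ≈ 2.1%

2.1%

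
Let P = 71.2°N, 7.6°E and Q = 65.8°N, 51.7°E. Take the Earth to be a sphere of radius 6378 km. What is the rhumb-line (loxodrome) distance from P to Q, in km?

Rhumb course C = atan2(Δλ, Δψ) with Δψ = ln[tan(π/4+φ₂/2)/tan(π/4+φ₁/2)] = -0.2585, Δλ = +0.7697 → C = 108.56°
d = R·|Δφ| / |cos C| = 6378·0.09425 / 0.31836 = 1888 km

1888 km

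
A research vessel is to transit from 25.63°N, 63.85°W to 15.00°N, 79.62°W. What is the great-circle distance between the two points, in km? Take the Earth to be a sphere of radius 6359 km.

Haversine: a = sin²(Δφ/2)+cos φ₁ cos φ₂ sin²(Δλ/2) = 0.02497;  σ = 2·atan2(√a,√(1−a))
σ = 18.184° → d = Rσ = 6359·0.31737 = 2018 km

2018 km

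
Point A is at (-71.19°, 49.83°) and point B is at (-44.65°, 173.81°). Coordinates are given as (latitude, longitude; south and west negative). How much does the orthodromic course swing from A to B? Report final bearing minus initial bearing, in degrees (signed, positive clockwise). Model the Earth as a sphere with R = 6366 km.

-117.1°

Initial bearing θ₁ = atan2(sin Δλ cos φ₂, cos φ₁ sin φ₂ − sin φ₁ cos φ₂ cos Δλ) = 135.63°
Final bearing θ₂ = (initial bearing from the destination back to the start) + 180° = 18.48°
Δθ = θ₂ − θ₁ = -117.1°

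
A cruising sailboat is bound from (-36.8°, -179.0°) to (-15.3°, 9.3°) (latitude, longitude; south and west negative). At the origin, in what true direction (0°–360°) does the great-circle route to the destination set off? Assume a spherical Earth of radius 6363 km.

190.1°

N = sin Δλ·cos φ₂ = -0.1392;  D = cos φ₁ sin φ₂ − sin φ₁ cos φ₂ cos Δλ = -0.7830
initial course = atan2(N, D) = 190.08°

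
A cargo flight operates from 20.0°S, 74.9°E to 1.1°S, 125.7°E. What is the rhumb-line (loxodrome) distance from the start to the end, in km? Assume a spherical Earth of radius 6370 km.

5911 km

Rhumb course C = atan2(Δλ, Δψ) with Δψ = ln[tan(π/4+φ₂/2)/tan(π/4+φ₁/2)] = +0.3372, Δλ = +0.8866 → C = 69.18°
d = R·|Δφ| / |cos C| = 6370·0.32987 / 0.35546 = 5911 km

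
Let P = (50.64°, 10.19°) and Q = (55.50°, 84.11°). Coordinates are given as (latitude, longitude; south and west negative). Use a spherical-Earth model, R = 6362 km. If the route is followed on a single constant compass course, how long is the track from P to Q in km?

Rhumb course C = atan2(Δλ, Δψ) with Δψ = ln[tan(π/4+φ₂/2)/tan(π/4+φ₁/2)] = +0.1414, Δλ = +1.2901 → C = 83.75°
d = R·|Δφ| / |cos C| = 6362·0.08482 / 0.10892 = 4954 km

4954 km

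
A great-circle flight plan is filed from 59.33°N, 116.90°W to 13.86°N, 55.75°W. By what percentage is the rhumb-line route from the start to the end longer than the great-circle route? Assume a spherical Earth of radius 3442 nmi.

Great circle: σ = 1.1096 rad → d_gc = Rσ = 3819.3 nmi
Rhumb: Δφ = -0.7936, Δλ = +1.0673, Δψ = -1.0495, q = Δφ/Δψ = 0.7562 → d_rh = R√(Δφ²+q²Δλ²) = 3895.9 nmi
Excess = (3895.9 − 3819.3) / 3819.3 = 76.6 / 3819.3 = 2.01% ≈ 2.0%

2.0%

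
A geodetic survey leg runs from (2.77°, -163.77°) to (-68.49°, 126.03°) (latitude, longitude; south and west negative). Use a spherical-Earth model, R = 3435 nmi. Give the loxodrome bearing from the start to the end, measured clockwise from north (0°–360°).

215.6°

Meridional parts: M(φ₁)=+0.0484, M(φ₂)=-1.6610 → ΔM = -1.7094;  Δλ = -1.2252 rad
tan C = Δλ / ΔM = +0.7168 → C = 215.63°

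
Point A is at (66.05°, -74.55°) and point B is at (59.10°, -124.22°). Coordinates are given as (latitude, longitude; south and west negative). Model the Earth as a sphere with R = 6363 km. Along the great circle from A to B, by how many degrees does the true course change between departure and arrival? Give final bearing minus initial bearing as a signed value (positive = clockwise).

-44.7°

At departure: θ₁ = atan2(sin Δλ cos φ₂, cos φ₁ sin φ₂ − sin φ₁ cos φ₂ cos Δλ) = 276.50°
At arrival: θ₂ = atan2(sin Δλ cos φ₁, −cos φ₂ sin φ₁ + sin φ₂ cos φ₁ cos Δλ) = 231.76°
Δθ = θ₂ − θ₁ = -44.7°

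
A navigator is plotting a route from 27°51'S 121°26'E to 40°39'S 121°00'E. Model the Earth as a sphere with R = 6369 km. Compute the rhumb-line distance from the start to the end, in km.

1423 km

Rhumb course C = atan2(Δλ, Δψ) with Δψ = ln[tan(π/4+φ₂/2)/tan(π/4+φ₁/2)] = -0.2714, Δλ = -0.0076 → C = 181.60°
d = R·|Δφ| / |cos C| = 6369·0.22340 / 0.99961 = 1423 km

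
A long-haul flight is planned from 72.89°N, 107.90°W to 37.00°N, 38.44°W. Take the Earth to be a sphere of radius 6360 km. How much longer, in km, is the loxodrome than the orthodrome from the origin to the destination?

241 km

Great circle: cos σ = sin φ₁ sin φ₂ + cos φ₁ cos φ₂ cos Δλ,  σ = 0.8531 rad → d_gc = 5426.0 km
Rhumb line: Δψ = -1.1983, q = Δφ/Δψ = 0.5228, d_rh = R√(Δφ²+q²Δλ²) = 5667.2 km
Excess = 5667.2 − 5426.0 = 241.2 ≈ 241 km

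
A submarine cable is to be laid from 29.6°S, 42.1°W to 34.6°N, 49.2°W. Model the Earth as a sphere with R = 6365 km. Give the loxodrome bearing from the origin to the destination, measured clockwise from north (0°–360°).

354.0°

Meridional parts: M(φ₁)=-0.5413, M(φ₂)=+0.6443 → ΔM = +1.1856;  Δλ = -0.1239 rad
tan C = Δλ / ΔM = -0.1045 → C = 354.03°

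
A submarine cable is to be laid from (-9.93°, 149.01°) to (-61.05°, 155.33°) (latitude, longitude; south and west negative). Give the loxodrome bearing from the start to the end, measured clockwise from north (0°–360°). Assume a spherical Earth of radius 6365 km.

174.7°

Δψ = ln[tan(π/4+φ₂/2)/tan(π/4+φ₁/2)] = -1.1800
Δλ = +0.1103 rad (taken the short way round)
course = atan2(Δλ, Δψ) = 174.66°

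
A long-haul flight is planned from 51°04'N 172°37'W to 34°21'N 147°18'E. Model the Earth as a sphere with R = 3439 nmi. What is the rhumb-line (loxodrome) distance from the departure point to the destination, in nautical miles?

2018 nmi

Rhumb course C = atan2(Δλ, Δψ) with Δψ = ln[tan(π/4+φ₂/2)/tan(π/4+φ₁/2)] = -0.4009, Δλ = -0.6996 → C = 240.18°
d = R·|Δφ| / |cos C| = 3439·0.29176 / 0.49723 = 2018 nmi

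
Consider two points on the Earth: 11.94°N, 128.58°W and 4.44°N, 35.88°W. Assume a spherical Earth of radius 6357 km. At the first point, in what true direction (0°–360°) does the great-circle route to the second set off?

85.1°

θ = atan2( sin Δλ·cos φ₂ ,  cos φ₁ sin φ₂ − sin φ₁ cos φ₂ cos Δλ )
  = atan2(+0.9959, +0.0855) = 85.10°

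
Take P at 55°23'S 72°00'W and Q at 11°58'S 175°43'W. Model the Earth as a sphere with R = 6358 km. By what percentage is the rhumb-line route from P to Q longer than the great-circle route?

6.0%

Great circle: σ = 1.5319 rad → d_gc = Rσ = 9740.0 km
Rhumb: Δφ = +0.7578, Δλ = -1.8102, Δψ = +0.9556, q = Δφ/Δψ = 0.7930 → d_rh = R√(Δφ²+q²Δλ²) = 10320.4 km
Excess = (10320.4 − 9740.0) / 9740.0 = 580.4 / 9740.0 = 5.96% ≈ 6.0%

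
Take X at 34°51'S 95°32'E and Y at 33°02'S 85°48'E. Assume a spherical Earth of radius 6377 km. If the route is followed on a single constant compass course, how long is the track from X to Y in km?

921 km

Δψ = ln[tan(π/4+φ₂/2)/tan(π/4+φ₁/2)] = +0.0382;  Δφ = +0.0317 rad,  Δλ = -0.1699 rad
q = Δφ/Δψ = 0.8295
d = R·√(Δφ² + q²Δλ²) = 6377·0.14444 = 921 km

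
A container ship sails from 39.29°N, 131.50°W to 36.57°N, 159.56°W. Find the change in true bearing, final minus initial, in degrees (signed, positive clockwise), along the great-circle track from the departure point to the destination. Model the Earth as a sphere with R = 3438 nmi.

-17.5°

At departure: θ₁ = atan2(sin Δλ cos φ₂, cos φ₁ sin φ₂ − sin φ₁ cos φ₂ cos Δλ) = 271.87°
At arrival: θ₂ = atan2(sin Δλ cos φ₁, −cos φ₂ sin φ₁ + sin φ₂ cos φ₁ cos Δλ) = 254.40°
Δθ = θ₂ − θ₁ = -17.5°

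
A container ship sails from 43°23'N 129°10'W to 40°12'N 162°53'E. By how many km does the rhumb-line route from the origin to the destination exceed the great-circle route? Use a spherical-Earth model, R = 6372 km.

Great circle: cos σ = sin φ₁ sin φ₂ + cos φ₁ cos φ₂ cos Δλ,  σ = 0.8609 rad → d_gc = 5485.7 km
Rhumb line: Δψ = -0.0745, q = Δφ/Δψ = 0.7453, d_rh = R√(Δφ²+q²Δλ²) = 5643.4 km
Excess = 5643.4 − 5485.7 = 157.7 ≈ 158 km

158 km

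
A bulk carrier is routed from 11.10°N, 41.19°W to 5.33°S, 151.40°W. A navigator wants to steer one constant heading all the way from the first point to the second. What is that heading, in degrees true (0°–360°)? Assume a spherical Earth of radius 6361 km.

Meridional parts: M(φ₁)=+0.1950, M(φ₂)=-0.0932 → ΔM = -0.2881;  Δλ = -1.9235 rad
tan C = Δλ / ΔM = +6.6762 → C = 261.48°

261.5°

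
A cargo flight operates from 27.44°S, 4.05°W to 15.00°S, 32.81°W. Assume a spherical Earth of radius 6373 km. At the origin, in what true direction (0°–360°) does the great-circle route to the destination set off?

289.1°

N = sin Δλ·cos φ₂ = -0.4647;  D = cos φ₁ sin φ₂ − sin φ₁ cos φ₂ cos Δλ = +0.1605
initial course = atan2(N, D) = 289.05°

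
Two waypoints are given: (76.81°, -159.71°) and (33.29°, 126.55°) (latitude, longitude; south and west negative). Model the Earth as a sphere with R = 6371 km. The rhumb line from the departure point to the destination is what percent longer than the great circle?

5.0%

Great circle: σ = 0.9425 rad → d_gc = Rσ = 6004.4 km
Rhumb: Δφ = -0.7596, Δλ = -1.2870, Δψ = -1.5407, q = Δφ/Δψ = 0.4930 → d_rh = R√(Δφ²+q²Δλ²) = 6305.4 km
Excess = (6305.4 − 6004.4) / 6004.4 = 301.0 / 6004.4 = 5.01% ≈ 5.0%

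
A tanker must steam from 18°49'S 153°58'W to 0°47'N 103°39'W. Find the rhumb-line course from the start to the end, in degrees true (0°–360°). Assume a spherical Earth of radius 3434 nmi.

Meridional parts: M(φ₁)=-0.3345, M(φ₂)=+0.0137 → ΔM = +0.3482;  Δλ = +0.8782 rad
tan C = Δλ / ΔM = +2.5224 → C = 68.37°

68.4°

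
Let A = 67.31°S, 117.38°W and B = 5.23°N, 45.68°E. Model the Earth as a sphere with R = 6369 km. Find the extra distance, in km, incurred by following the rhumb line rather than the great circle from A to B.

2751 km

Great circle: cos σ = sin φ₁ sin φ₂ + cos φ₁ cos φ₂ cos Δλ,  σ = 2.0393 rad → d_gc = 12988.44 km
Rhumb line: Δψ = +1.6977, q = Δφ/Δψ = 0.7458, d_rh = R√(Δφ²+q²Δλ²) = 15739.92 km
Excess = 15739.92 − 12988.44 = 2751.48 ≈ 2751 km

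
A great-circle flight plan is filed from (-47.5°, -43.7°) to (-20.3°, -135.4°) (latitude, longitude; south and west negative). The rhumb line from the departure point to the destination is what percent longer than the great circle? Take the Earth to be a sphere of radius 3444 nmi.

Great circle: σ = 1.3315 rad → d_gc = Rσ = 4585.8 nmi
Rhumb: Δφ = +0.4747, Δλ = -1.6005, Δψ = +0.5825, q = Δφ/Δψ = 0.8149 → d_rh = R√(Δφ²+q²Δλ²) = 4780.3 nmi
Excess = (4780.3 − 4585.8) / 4585.8 = 194.5 / 4585.8 = 4.24% ≈ 4.2%

4.2%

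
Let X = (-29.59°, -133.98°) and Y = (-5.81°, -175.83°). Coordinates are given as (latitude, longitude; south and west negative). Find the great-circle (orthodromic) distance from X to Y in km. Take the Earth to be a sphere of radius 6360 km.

5108 km

Haversine: a = sin²(Δφ/2)+cos φ₁ cos φ₂ sin²(Δλ/2) = 0.15280;  σ = 2·atan2(√a,√(1−a))
σ = 46.020° → d = Rσ = 6360·0.80320 = 5108 km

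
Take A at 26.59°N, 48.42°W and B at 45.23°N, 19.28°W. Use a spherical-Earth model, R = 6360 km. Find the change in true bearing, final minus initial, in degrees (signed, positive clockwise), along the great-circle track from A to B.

At departure: θ₁ = atan2(sin Δλ cos φ₂, cos φ₁ sin φ₂ − sin φ₁ cos φ₂ cos Δλ) = 43.65°
At arrival: θ₂ = atan2(sin Δλ cos φ₁, −cos φ₂ sin φ₁ + sin φ₂ cos φ₁ cos Δλ) = 61.21°
Δθ = θ₂ − θ₁ = +17.6°

+17.6°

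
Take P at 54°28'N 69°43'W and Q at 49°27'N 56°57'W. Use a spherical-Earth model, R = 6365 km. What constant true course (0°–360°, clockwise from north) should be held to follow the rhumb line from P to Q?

Δψ = ln[tan(π/4+φ₂/2)/tan(π/4+φ₁/2)] = -0.1423
Δλ = +0.2228 rad (taken the short way round)
course = atan2(Δλ, Δψ) = 122.56°

122.6°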